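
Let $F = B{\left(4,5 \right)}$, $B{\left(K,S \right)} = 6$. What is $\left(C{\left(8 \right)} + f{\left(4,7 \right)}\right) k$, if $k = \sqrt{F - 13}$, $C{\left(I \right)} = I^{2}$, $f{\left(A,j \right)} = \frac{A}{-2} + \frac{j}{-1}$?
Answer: $55 i \sqrt{7} \approx 145.52 i$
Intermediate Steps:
$f{\left(A,j \right)} = - j - \frac{A}{2}$ ($f{\left(A,j \right)} = A \left(- \frac{1}{2}\right) + j \left(-1\right) = - \frac{A}{2} - j = - j - \frac{A}{2}$)
$F = 6$
$k = i \sqrt{7}$ ($k = \sqrt{6 - 13} = \sqrt{-7} = i \sqrt{7} \approx 2.6458 i$)
$\left(C{\left(8 \right)} + f{\left(4,7 \right)}\right) k = \left(8^{2} - 9\right) i \sqrt{7} = \left(64 - 9\right) i \sqrt{7} = 55 i \sqrt{7}$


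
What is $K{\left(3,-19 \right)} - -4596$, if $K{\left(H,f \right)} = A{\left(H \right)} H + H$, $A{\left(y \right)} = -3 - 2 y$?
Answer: $4572$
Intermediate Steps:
$K{\left(H,f \right)} = H + H \left(-3 - 2 H\right)$ ($K{\left(H,f \right)} = \left(-3 - 2 H\right) H + H = H \left(-3 - 2 H\right) + H = H + H \left(-3 - 2 H\right)$)
$K{\left(3,-19 \right)} - -4596 = \left(-2\right) 3 \left(1 + 3\right) - -4596 = \left(-2\right) 3 \cdot 4 + 4596 = -24 + 4596 = 4572$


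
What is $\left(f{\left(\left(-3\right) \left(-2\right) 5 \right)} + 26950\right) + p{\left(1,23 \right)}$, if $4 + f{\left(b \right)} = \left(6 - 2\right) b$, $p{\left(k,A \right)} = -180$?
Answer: $26886$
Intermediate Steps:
$f{\left(b \right)} = -4 + 4 b$ ($f{\left(b \right)} = -4 + \left(6 - 2\right) b = -4 + 4 b$)
$\left(f{\left(\left(-3\right) \left(-2\right) 5 \right)} + 26950\right) + p{\left(1,23 \right)} = \left(\left(-4 + 4 \left(-3\right) \left(-2\right) 5\right) + 26950\right) - 180 = \left(\left(-4 + 4 \cdot 6 \cdot 5\right) + 26950\right) - 180 = \left(\left(-4 + 4 \cdot 30\right) + 26950\right) - 180 = \left(\left(-4 + 120\right) + 26950\right) - 180 = \left(116 + 26950\right) - 180 = 27066 - 180 = 26886$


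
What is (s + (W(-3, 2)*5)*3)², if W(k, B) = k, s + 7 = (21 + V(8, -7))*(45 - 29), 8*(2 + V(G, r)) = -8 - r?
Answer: 62500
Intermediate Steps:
V(G, r) = -3 - r/8 (V(G, r) = -2 + (-8 - r)/8 = -2 + (-1 - r/8) = -3 - r/8)
s = 295 (s = -7 + (21 + (-3 - ⅛*(-7)))*(45 - 29) = -7 + (21 + (-3 + 7/8))*16 = -7 + (21 - 17/8)*16 = -7 + (151/8)*16 = -7 + 302 = 295)
(s + (W(-3, 2)*5)*3)² = (295 - 3*5*3)² = (295 - 15*3)² = (295 - 45)² = 250² = 62500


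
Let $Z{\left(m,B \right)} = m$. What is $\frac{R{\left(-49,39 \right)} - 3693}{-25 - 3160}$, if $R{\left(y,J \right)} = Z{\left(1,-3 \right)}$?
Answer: $\frac{284}{245} \approx 1.1592$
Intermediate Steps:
$R{\left(y,J \right)} = 1$
$\frac{R{\left(-49,39 \right)} - 3693}{-25 - 3160} = \frac{1 - 3693}{-25 - 3160} = - \frac{3692}{-3185} = \left(-3692\right) \left(- \frac{1}{3185}\right) = \frac{284}{245}$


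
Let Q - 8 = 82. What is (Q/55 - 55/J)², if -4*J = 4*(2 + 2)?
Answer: 458329/1936 ≈ 236.74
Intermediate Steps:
Q = 90 (Q = 8 + 82 = 90)
J = -4 (J = -(2 + 2) = -4 ≈ -4.0000)
(Q/55 - 55/J)² = (90/55 - 55/(-4))² = (90*(1/55) - 55*(-¼))² = (18/11 + 55/4)² = (677/44)² = 458329/1936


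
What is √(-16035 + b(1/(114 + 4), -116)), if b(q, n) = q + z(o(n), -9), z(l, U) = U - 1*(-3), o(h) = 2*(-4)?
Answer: I*√223354766/118 ≈ 126.65*I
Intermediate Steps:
o(h) = -8
z(l, U) = 3 + U (z(l, U) = U + 3 = 3 + U)
b(q, n) = -6 + q (b(q, n) = q + (3 - 9) = q - 6 = -6 + q)
√(-16035 + b(1/(114 + 4), -116)) = √(-16035 + (-6 + 1/(114 + 4))) = √(-16035 + (-6 + 1/118)) = √(-16035 - 707/118) = √(-1892837/118) = I*√223354766/118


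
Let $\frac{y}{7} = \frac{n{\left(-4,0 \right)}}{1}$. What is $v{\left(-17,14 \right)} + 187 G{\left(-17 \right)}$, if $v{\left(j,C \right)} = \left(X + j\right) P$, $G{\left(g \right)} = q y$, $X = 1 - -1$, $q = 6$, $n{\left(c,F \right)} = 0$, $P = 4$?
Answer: $-60$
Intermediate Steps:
$y = 0$ ($y = 7 \cdot \frac{0}{1} = 7 \cdot 0 \cdot 1 = 7 \cdot 0 = 0$)
$X = 2$ ($X = 1 + 1 = 2$)
$G{\left(g \right)} = 0$ ($G{\left(g \right)} = 6 \cdot 0 = 0$)
$v{\left(j,C \right)} = 8 + 4 j$ ($v{\left(j,C \right)} = \left(2 + j\right) 4 = 8 + 4 j$)
$v{\left(-17,14 \right)} + 187 G{\left(-17 \right)} = \left(8 + 4 \left(-17\right)\right) + 187 \cdot 0 = \left(8 - 68\right) + 0 = -60 + 0 = -60$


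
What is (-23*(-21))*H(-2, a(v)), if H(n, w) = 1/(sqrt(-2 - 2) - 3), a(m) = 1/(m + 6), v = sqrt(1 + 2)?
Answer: -1449/13 - 966*I/13 ≈ -111.46 - 74.308*I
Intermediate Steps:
v = sqrt(3) ≈ 1.7320
a(m) = 1/(6 + m)
H(n, w) = (-3 - 2*I)/13 (H(n, w) = 1/(sqrt(-4) - 3) = 1/(2*I - 3) = 1/(-3 + 2*I) = (-3 - 2*I)/13)
(-23*(-21))*H(-2, a(v)) = (-23*(-21))*(-3/13 - 2*I/13) = 483*(-3/13 - 2*I/13) = -1449/13 - 966*I/13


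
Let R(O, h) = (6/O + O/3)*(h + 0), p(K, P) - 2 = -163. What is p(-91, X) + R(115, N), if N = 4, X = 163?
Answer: -2573/345 ≈ -7.4580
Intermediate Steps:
p(K, P) = -161 (p(K, P) = 2 - 163 = -161)
R(O, h) = h*(6/O + O/3) (R(O, h) = (6/O + O*(⅓))*h = (6/O + O/3)*h = h*(6/O + O/3))
p(-91, X) + R(115, N) = -161 + (⅓)*4*(18 + 115²)/115 = -161 + (⅓)*4*(1/115)*(18 + 13225) = -161 + (⅓)*4*(1/115)*13243 = -161 + 52972/345 = -2573/345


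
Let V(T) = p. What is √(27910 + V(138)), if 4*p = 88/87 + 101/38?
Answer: √1220224668126/6612 ≈ 167.07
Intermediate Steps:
p = 12131/13224 (p = (88/87 + 101/38)/4 = (¼)*(12131/3306) = 12131/13224 ≈ 0.91735)
V(T) = 12131/13224
√(27910 + V(138)) = √(27910 + 12131/13224) = √(369093971/13224) = √1220224668126/6612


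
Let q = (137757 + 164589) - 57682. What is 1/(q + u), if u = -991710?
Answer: -1/747046 ≈ -1.3386e-6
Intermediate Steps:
q = 244664 (q = 302346 - 57682 = 244664)
1/(q + u) = 1/(244664 - 991710) = 1/(-747046) = -1/747046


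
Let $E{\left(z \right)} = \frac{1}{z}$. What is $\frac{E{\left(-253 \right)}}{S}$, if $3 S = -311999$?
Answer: $\frac{3}{78935747} \approx 3.8006 \cdot 10^{-8}$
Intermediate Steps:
$S = - \frac{311999}{3}$ ($S = \frac{1}{3} \left(-311999\right) = - \frac{311999}{3} \approx -1.04 \cdot 10^{5}$)
$\frac{E{\left(-253 \right)}}{S} = \frac{1}{\left(-253\right) \left(- \frac{311999}{3}\right)} = \left(- \frac{1}{253}\right) \left(- \frac{3}{311999}\right) = \frac{3}{78935747}$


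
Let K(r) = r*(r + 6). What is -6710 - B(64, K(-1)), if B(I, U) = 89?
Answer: -6799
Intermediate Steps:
K(r) = r*(6 + r)
-6710 - B(64, K(-1)) = -6710 - 1*89 = -6710 - 89 = -6799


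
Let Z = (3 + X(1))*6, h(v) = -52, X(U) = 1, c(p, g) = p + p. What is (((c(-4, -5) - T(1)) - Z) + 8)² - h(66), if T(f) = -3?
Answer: 493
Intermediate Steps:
c(p, g) = 2*p
Z = 24 (Z = (3 + 1)*6 = 4*6 = 24)
(((c(-4, -5) - T(1)) - Z) + 8)² - h(66) = (((2*(-4) - 1*(-3)) - 1*24) + 8)² - 1*(-52) = (((-8 + 3) - 24) + 8)² + 52 = ((-5 - 24) + 8)² + 52 = (-29 + 8)² + 52 = (-21)² + 52 = 441 + 52 = 493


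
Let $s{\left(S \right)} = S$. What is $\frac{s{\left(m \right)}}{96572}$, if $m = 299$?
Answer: $\frac{299}{96572} \approx 0.0030961$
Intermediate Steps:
$\frac{s{\left(m \right)}}{96572} = \frac{299}{96572}$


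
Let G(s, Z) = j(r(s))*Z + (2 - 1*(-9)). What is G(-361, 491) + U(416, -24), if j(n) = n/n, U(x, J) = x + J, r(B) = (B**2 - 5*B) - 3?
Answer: 894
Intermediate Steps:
r(B) = -3 + B**2 - 5*B
U(x, J) = J + x
j(n) = 1
G(s, Z) = 11 + Z (G(s, Z) = 1*Z + (2 - 1*(-9)) = Z + (2 + 9) = Z + 11 = 11 + Z)
G(-361, 491) + U(416, -24) = (11 + 491) + (-24 + 416) = 502 + 392 = 894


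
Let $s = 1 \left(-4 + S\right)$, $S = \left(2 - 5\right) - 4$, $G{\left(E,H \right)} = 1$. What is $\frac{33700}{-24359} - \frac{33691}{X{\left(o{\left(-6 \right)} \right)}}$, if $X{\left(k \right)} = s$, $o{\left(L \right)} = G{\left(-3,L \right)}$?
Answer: $\frac{820308369}{267949} \approx 3061.4$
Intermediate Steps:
$o{\left(L \right)} = 1$
$S = -7$ ($S = -3 - 4 = -7$)
$s = -11$ ($s = 1 \left(-4 - 7\right) = 1 \left(-11\right) = -11$)
$X{\left(k \right)} = -11$
$\frac{33700}{-24359} - \frac{33691}{X{\left(o{\left(-6 \right)} \right)}} = \frac{33700}{-24359} - \frac{33691}{-11} = 33700 \left(- \frac{1}{24359}\right) - - \frac{33691}{11} = - \frac{33700}{24359} + \frac{33691}{11} = \frac{820308369}{267949}$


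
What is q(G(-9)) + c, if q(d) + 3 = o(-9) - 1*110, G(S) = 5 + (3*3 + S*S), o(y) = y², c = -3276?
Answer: -3308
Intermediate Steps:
G(S) = 14 + S² (G(S) = 5 + (9 + S²) = 14 + S²)
q(d) = -32 (q(d) = -3 + ((-9)² - 1*110) = -3 + (81 - 110) = -3 - 29 = -32)
q(G(-9)) + c = -32 - 3276 = -3308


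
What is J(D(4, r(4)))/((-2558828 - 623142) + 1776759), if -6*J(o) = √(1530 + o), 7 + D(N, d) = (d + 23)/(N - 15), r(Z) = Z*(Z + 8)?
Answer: √183502/92743926 ≈ 4.6189e-6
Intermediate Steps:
r(Z) = Z*(8 + Z)
D(N, d) = -7 + (23 + d)/(-15 + N) (D(N, d) = -7 + (d + 23)/(N - 15) = -7 + (23 + d)/(-15 + N))
J(o) = -√(1530 + o)/6
J(D(4, r(4)))/((-2558828 - 623142) + 1776759) = (-√(1530 + (128 + 4*(8 + 4) - 7*4)/(-15 + 4))/6)/((-2558828 - 623142) + 1776759) = (-√(1530 + (128 + 4*12 - 28)/(-11))/6)/(-3181970 + 1776759) = -√(1530 - (128 + 48 - 28)/11)/6/(-1405211) = -√(1530 - 1/11*148)/6*(-1/1405211) = -√(1530 - 148/11)/6*(-1/1405211) = -√183502/66*(-1/1405211) = √183502/92743926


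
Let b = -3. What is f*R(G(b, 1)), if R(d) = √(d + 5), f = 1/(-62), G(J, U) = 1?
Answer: -√6/62 ≈ -0.039508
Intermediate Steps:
f = -1/62 ≈ -0.016129
R(d) = √(5 + d)
f*R(G(b, 1)) = -√(5 + 1)/62 = -√6/62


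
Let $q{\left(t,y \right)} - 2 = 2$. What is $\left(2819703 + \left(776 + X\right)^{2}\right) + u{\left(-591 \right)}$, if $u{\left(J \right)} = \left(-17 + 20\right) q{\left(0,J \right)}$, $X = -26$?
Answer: $3382215$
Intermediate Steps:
$q{\left(t,y \right)} = 4$ ($q{\left(t,y \right)} = 2 + 2 = 4$)
$u{\left(J \right)} = 12$ ($u{\left(J \right)} = \left(-17 + 20\right) 4 = 3 \cdot 4 = 12$)
$\left(2819703 + \left(776 + X\right)^{2}\right) + u{\left(-591 \right)} = \left(2819703 + \left(776 - 26\right)^{2}\right) + 12 = \left(2819703 + 750^{2}\right) + 12 = \left(2819703 + 562500\right) + 12 = 3382203 + 12 = 3382215$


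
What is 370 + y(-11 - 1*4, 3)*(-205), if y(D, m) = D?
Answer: 3445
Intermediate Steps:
370 + y(-11 - 1*4, 3)*(-205) = 370 + (-11 - 1*4)*(-205) = 370 + (-11 - 4)*(-205) = 370 - 15*(-205) = 370 + 3075 = 3445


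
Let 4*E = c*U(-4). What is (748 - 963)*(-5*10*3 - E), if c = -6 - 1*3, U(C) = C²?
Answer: 24510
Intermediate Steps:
c = -9 (c = -6 - 3 = -9)
E = -36 (E = (-9*(-4)²)/4 = (-9*16)/4 = (¼)*(-144) = -36)
(748 - 963)*(-5*10*3 - E) = (748 - 963)*(-5*10*3 - 1*(-36)) = -215*(-50*3 + 36) = -215*(-150 + 36) = -215*(-114) = 24510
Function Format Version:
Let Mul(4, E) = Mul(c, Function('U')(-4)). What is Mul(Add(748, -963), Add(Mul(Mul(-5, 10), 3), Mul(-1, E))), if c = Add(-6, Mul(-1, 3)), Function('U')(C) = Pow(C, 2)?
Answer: 24510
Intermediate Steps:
c = -9 (c = Add(-6, -3) = -9)
E = -36 (E = Mul(Rational(1, 4), Mul(-9, Pow(-4, 2))) = Mul(Rational(1, 4), Mul(-9, 16)) = Mul(Rational(1, 4), -144) = -36)
Mul(Add(748, -963), Add(Mul(Mul(-5, 10), 3), Mul(-1, E))) = Mul(Add(748, -963), Add(Mul(Mul(-5, 10), 3), Mul(-1, -36))) = Mul(-215, Add(Mul(-50, 3), 36)) = Mul(-215, Add(-150, 36)) = Mul(-215, -114) = 24510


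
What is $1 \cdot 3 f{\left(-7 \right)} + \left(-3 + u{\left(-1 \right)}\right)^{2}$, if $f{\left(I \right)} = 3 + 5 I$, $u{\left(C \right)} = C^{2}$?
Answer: $-92$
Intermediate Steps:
$1 \cdot 3 f{\left(-7 \right)} + \left(-3 + u{\left(-1 \right)}\right)^{2} = 1 \cdot 3 \left(3 + 5 \left(-7\right)\right) + \left(-3 + \left(-1\right)^{2}\right)^{2} = 3 \left(3 - 35\right) + \left(-3 + 1\right)^{2} = 3 \left(-32\right) + \left(-2\right)^{2} = -96 + 4 = -92$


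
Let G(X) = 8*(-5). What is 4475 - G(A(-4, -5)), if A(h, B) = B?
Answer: 4515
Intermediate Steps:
G(X) = -40
4475 - G(A(-4, -5)) = 4475 - 1*(-40) = 4475 + 40 = 4515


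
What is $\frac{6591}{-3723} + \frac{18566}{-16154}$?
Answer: $- \frac{29265372}{10023557} \approx -2.9197$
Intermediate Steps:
$\frac{6591}{-3723} + \frac{18566}{-16154} = 6591 \left(- \frac{1}{3723}\right) + 18566 \left(- \frac{1}{16154}\right) = - \frac{2197}{1241} - \frac{9283}{8077} = - \frac{29265372}{10023557}$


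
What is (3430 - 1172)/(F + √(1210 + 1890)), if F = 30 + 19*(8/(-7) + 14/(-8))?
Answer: 44193576/1941799 + 17702720*√31/1941799 ≈ 73.519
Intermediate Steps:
F = -699/28 (F = 30 + 19*(8*(-⅐) + 14*(-⅛)) = 30 + 19*(-8/7 - 7/4) = 30 + 19*(-81/28) = 30 - 1539/28 = -699/28 ≈ -24.964)
(3430 - 1172)/(F + √(1210 + 1890)) = (3430 - 1172)/(-699/28 + √(1210 + 1890)) = 2258/(-699/28 + √3100) = 2258/(-699/28 + 10*√31)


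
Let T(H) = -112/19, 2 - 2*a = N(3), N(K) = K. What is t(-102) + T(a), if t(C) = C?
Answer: -2050/19 ≈ -107.89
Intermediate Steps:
a = -½ (a = 1 - ½*3 = 1 - 3/2 = -½ ≈ -0.50000)
T(H) = -112/19 (T(H) = -112*1/19 = -112/19)
t(-102) + T(a) = -102 - 112/19 = -2050/19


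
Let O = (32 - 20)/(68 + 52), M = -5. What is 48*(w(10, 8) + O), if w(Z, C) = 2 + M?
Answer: -696/5 ≈ -139.20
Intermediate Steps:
O = ⅒ (O = 12/120 = 12*(1/120) = ⅒ ≈ 0.10000)
w(Z, C) = -3 (w(Z, C) = 2 - 5 = -3)
48*(w(10, 8) + O) = 48*(-3 + ⅒) = 48*(-29/10) = -696/5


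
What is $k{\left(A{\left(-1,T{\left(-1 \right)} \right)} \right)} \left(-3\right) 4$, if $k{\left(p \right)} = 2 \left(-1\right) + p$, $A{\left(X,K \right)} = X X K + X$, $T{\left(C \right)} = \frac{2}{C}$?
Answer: $60$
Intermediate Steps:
$A{\left(X,K \right)} = X + K X^{2}$ ($A{\left(X,K \right)} = X^{2} K + X = K X^{2} + X = X + K X^{2}$)
$k{\left(p \right)} = -2 + p$
$k{\left(A{\left(-1,T{\left(-1 \right)} \right)} \right)} \left(-3\right) 4 = \left(-2 - \left(1 + \frac{2}{-1} \left(-1\right)\right)\right) \left(-3\right) 4 = \left(-2 - \left(1 + 2 \left(-1\right) \left(-1\right)\right)\right) \left(-3\right) 4 = \left(-2 - \left(1 - -2\right)\right) \left(-3\right) 4 = \left(-2 - \left(1 + 2\right)\right) \left(-3\right) 4 = \left(-2 - 3\right) \left(-3\right) 4 = \left(-5\right) \left(-3\right) 4 = 15 \cdot 4 = 60$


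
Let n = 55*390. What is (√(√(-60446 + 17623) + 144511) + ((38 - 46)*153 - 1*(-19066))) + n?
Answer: 39292 + √(144511 + I*√42823) ≈ 39672.0 + 0.27218*I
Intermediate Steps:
n = 21450
(√(√(-60446 + 17623) + 144511) + ((38 - 46)*153 - 1*(-19066))) + n = (√(√(-60446 + 17623) + 144511) + ((38 - 46)*153 - 1*(-19066))) + 21450 = (√(√(-42823) + 144511) + (-8*153 + 19066)) + 21450 = (√(I*√42823 + 144511) + (-1224 + 19066)) + 21450 = (√(144511 + I*√42823) + 17842) + 21450 = (17842 + √(144511 + I*√42823)) + 21450 = 39292 + √(144511 + I*√42823)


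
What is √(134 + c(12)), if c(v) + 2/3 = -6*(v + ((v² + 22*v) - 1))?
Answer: I*√21426/3 ≈ 48.792*I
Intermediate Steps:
c(v) = 16/3 - 138*v - 6*v² (c(v) = -⅔ - 6*(v + ((v² + 22*v) - 1)) = -⅔ - 6*(v + (-1 + v² + 22*v)) = -⅔ - 6*(-1 + v² + 23*v) = -⅔ + (6 - 138*v - 6*v²) = 16/3 - 138*v - 6*v²)
√(134 + c(12)) = √(134 + (16/3 - 138*12 - 6*12²)) = √(134 + (16/3 - 1656 - 6*144)) = √(134 + (16/3 - 1656 - 864)) = √(134 - 7544/3) = √(-7142/3) = I*√21426/3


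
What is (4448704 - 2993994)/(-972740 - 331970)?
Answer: -145471/130471 ≈ -1.1150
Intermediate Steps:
(4448704 - 2993994)/(-972740 - 331970) = 1454710/(-1304710) = 1454710*(-1/1304710) = -145471/130471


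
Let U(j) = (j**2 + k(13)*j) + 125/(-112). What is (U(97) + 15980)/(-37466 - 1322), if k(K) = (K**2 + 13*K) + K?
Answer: -6656707/4344256 ≈ -1.5323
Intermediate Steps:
k(K) = K**2 + 14*K
U(j) = -125/112 + j**2 + 351*j (U(j) = (j**2 + (13*(14 + 13))*j) + 125/(-112) = (j**2 + (13*27)*j) + 125*(-1/112) = (j**2 + 351*j) - 125/112 = -125/112 + j**2 + 351*j)
(U(97) + 15980)/(-37466 - 1322) = ((-125/112 + 97**2 + 351*97) + 15980)/(-37466 - 1322) = ((-125/112 + 9409 + 34047) + 15980)/(-38788) = (4866947/112 + 15980)*(-1/38788) = (6656707/112)*(-1/38788) = -6656707/4344256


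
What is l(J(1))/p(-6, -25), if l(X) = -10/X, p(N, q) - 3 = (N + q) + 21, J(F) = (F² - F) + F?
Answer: 10/7 ≈ 1.4286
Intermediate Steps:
J(F) = F²
p(N, q) = 24 + N + q (p(N, q) = 3 + ((N + q) + 21) = 3 + (21 + N + q) = 24 + N + q)
l(J(1))/p(-6, -25) = (-10/(1²))/(24 - 6 - 25) = -10/1/(-7) = -10*1*(-⅐) = -10*(-⅐) = 10/7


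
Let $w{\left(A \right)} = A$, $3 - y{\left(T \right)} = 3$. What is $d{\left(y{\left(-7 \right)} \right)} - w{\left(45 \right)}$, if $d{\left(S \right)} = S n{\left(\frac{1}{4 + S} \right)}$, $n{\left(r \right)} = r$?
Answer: $-45$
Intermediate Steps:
$y{\left(T \right)} = 0$ ($y{\left(T \right)} = 3 - 3 = 0$)
$d{\left(S \right)} = \frac{S}{4 + S}$
$d{\left(y{\left(-7 \right)} \right)} - w{\left(45 \right)} = \frac{0}{4 + 0} - 45 = \frac{0}{4} - 45 = 0 \cdot \frac{1}{4} - 45 = 0 - 45 = -45$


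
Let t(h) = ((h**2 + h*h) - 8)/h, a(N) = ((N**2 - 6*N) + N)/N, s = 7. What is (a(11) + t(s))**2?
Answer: 17424/49 ≈ 355.59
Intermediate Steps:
a(N) = (N**2 - 5*N)/N
t(h) = (-8 + 2*h**2)/h (t(h) = ((h**2 + h**2) - 8)/h = (2*h**2 - 8)/h = (-8 + 2*h**2)/h)
(a(11) + t(s))**2 = ((-5 + 11) + (-8/7 + 2*7))**2 = (6 + (-8*1/7 + 14))**2 = (6 + (-8/7 + 14))**2 = (6 + 90/7)**2 = (132/7)**2 = 17424/49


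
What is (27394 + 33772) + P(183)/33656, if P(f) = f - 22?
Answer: 294086151/4808 ≈ 61166.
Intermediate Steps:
P(f) = -22 + f
(27394 + 33772) + P(183)/33656 = (27394 + 33772) + (-22 + 183)/33656 = 61166 + 161*(1/33656) = 61166 + 23/4808 = 294086151/4808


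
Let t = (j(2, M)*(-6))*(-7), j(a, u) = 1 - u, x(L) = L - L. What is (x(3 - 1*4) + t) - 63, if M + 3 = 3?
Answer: -21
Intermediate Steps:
M = 0 (M = -3 + 3 = 0)
x(L) = 0
t = 42 (t = ((1 - 1*0)*(-6))*(-7) = ((1 + 0)*(-6))*(-7) = (1*(-6))*(-7) = -6*(-7) = 42)
(x(3 - 1*4) + t) - 63 = (0 + 42) - 63 = 42 - 63 = -21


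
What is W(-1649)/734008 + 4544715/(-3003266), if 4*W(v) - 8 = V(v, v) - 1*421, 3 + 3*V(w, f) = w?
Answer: -2859926318189/1889503945824 ≈ -1.5136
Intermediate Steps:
V(w, f) = -1 + w/3
W(v) = -207/2 + v/12 (W(v) = 2 + ((-1 + v/3) - 1*421)/4 = 2 + ((-1 + v/3) - 421)/4 = 2 + (-422 + v/3)/4 = 2 + (-211/2 + v/12) = -207/2 + v/12)
W(-1649)/734008 + 4544715/(-3003266) = (-207/2 + (1/12)*(-1649))/734008 + 4544715/(-3003266) = (-207/2 - 1649/12)*(1/734008) + 4544715*(-1/3003266) = -2891/12*1/734008 - 649245/429038 = -2891/8808096 - 649245/429038 = -2859926318189/1889503945824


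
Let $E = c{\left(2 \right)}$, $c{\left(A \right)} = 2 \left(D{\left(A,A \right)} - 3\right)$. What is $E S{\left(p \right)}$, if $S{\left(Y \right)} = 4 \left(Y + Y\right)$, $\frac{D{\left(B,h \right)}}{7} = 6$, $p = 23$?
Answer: $14352$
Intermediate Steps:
$D{\left(B,h \right)} = 42$ ($D{\left(B,h \right)} = 7 \cdot 6 = 42$)
$c{\left(A \right)} = 78$ ($c{\left(A \right)} = 2 \left(42 - 3\right) = 2 \cdot 39 = 78$)
$E = 78$
$S{\left(Y \right)} = 8 Y$ ($S{\left(Y \right)} = 4 \cdot 2 Y = 8 Y$)
$E S{\left(p \right)} = 78 \cdot 8 \cdot 23 = 78 \cdot 184 = 14352$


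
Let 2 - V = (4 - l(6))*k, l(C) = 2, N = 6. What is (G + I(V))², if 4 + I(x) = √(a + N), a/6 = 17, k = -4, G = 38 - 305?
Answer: 73549 - 3252*√3 ≈ 67916.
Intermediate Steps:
G = -267
a = 102 (a = 6*17 = 102)
V = 10 (V = 2 - (4 - 1*2)*(-4) = 2 - (4 - 2)*(-4) = 2 - 2*(-4) = 2 - 1*(-8) = 2 + 8 = 10)
I(x) = -4 + 6*√3 (I(x) = -4 + √(102 + 6) = -4 + √108 = -4 + 6*√3)
(G + I(V))² = (-267 + (-4 + 6*√3))² = (-271 + 6*√3)²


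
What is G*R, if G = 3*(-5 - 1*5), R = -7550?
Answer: 226500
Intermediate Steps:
G = -30 (G = 3*(-5 - 5) = 3*(-10) = -30)
G*R = -30*(-7550) = 226500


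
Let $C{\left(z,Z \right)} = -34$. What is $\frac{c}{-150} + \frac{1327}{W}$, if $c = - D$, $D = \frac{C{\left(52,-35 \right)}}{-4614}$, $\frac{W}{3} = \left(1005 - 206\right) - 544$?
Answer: $\frac{10204919}{5882850} \approx 1.7347$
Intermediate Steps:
$W = 765$ ($W = 3 \left(\left(1005 - 206\right) - 544\right) = 3 \left(799 - 544\right) = 3 \cdot 255 = 765$)
$D = \frac{17}{2307}$ ($D = - \frac{34}{-4614} = \left(-34\right) \left(- \frac{1}{4614}\right) = \frac{17}{2307} \approx 0.0073689$)
$c = - \frac{17}{2307}$ ($c = \left(-1\right) \frac{17}{2307} = - \frac{17}{2307} \approx -0.0073689$)
$\frac{c}{-150} + \frac{1327}{W} = - \frac{17}{2307 \left(-150\right)} + \frac{1327}{765} = \left(- \frac{17}{2307}\right) \left(- \frac{1}{150}\right) + 1327 \cdot \frac{1}{765} = \frac{17}{346050} + \frac{1327}{765} = \frac{10204919}{5882850}$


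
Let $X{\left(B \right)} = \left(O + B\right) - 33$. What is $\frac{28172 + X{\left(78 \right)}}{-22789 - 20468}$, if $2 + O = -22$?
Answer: $- \frac{28193}{43257} \approx -0.65176$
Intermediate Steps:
$O = -24$ ($O = -2 - 22 = -24$)
$X{\left(B \right)} = -57 + B$ ($X{\left(B \right)} = \left(-24 + B\right) - 33 = -57 + B$)
$\frac{28172 + X{\left(78 \right)}}{-22789 - 20468} = \frac{28172 + \left(-57 + 78\right)}{-22789 - 20468} = \frac{28172 + 21}{-43257} = 28193 \left(- \frac{1}{43257}\right) = - \frac{28193}{43257}$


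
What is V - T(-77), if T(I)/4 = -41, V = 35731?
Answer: 35895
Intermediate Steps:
T(I) = -164 (T(I) = 4*(-41) = -164)
V - T(-77) = 35731 - 1*(-164) = 35731 + 164 = 35895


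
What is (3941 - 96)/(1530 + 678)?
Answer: 3845/2208 ≈ 1.7414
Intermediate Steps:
(3941 - 96)/(1530 + 678) = 3845/2208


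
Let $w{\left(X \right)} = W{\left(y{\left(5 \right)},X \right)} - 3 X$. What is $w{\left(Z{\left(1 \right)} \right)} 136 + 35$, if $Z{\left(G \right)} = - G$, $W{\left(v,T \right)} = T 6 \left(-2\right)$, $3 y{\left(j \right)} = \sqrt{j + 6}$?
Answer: $2075$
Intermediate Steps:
$y{\left(j \right)} = \frac{\sqrt{6 + j}}{3}$ ($y{\left(j \right)} = \frac{\sqrt{j + 6}}{3} = \frac{\sqrt{6 + j}}{3}$)
$W{\left(v,T \right)} = - 12 T$ ($W{\left(v,T \right)} = 6 T \left(-2\right) = - 12 T$)
$w{\left(X \right)} = - 15 X$ ($w{\left(X \right)} = - 12 X - 3 X = - 15 X$)
$w{\left(Z{\left(1 \right)} \right)} 136 + 35 = - 15 \left(\left(-1\right) 1\right) 136 + 35 = \left(-15\right) \left(-1\right) 136 + 35 = 15 \cdot 136 + 35 = 2040 + 35 = 2075$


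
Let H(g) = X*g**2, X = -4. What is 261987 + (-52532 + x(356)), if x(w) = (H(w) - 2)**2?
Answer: 256994456371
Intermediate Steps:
H(g) = -4*g**2
x(w) = (-2 - 4*w**2)**2 (x(w) = (-4*w**2 - 2)**2 = (-2 - 4*w**2)**2)
261987 + (-52532 + x(356)) = 261987 + (-52532 + 4*(1 + 2*356**2)**2) = 261987 + (-52532 + 4*(1 + 2*126736)**2) = 261987 + (-52532 + 4*(1 + 253472)**2) = 261987 + (-52532 + 4*253473**2) = 261987 + (-52532 + 4*64248561729) = 261987 + (-52532 + 256994246916) = 261987 + 256994194384 = 256994456371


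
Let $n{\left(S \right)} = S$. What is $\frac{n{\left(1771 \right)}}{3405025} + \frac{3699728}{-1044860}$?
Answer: $- \frac{629790794307}{177888721075} \approx -3.5404$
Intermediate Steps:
$\frac{n{\left(1771 \right)}}{3405025} + \frac{3699728}{-1044860} = \frac{1771}{3405025} + \frac{3699728}{-1044860} = 1771 \cdot \frac{1}{3405025} + 3699728 \left(- \frac{1}{1044860}\right) = \frac{1771}{3405025} - \frac{924932}{261215} = - \frac{629790794307}{177888721075}$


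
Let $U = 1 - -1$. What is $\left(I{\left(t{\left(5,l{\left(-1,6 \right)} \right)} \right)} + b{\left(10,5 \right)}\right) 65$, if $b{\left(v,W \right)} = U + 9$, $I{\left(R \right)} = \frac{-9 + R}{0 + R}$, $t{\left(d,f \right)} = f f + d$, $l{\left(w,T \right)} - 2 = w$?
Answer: $\frac{1365}{2} \approx 682.5$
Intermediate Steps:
$l{\left(w,T \right)} = 2 + w$
$t{\left(d,f \right)} = d + f^{2}$ ($t{\left(d,f \right)} = f^{2} + d = d + f^{2}$)
$U = 2$ ($U = 1 + 1 = 2$)
$I{\left(R \right)} = \frac{-9 + R}{R}$
$b{\left(v,W \right)} = 11$ ($b{\left(v,W \right)} = 2 + 9 = 11$)
$\left(I{\left(t{\left(5,l{\left(-1,6 \right)} \right)} \right)} + b{\left(10,5 \right)}\right) 65 = \left(\frac{-9 + \left(5 + \left(2 - 1\right)^{2}\right)}{5 + \left(2 - 1\right)^{2}} + 11\right) 65 = \left(\frac{-9 + \left(5 + 1^{2}\right)}{5 + 1^{2}} + 11\right) 65 = \left(\frac{-9 + \left(5 + 1\right)}{5 + 1} + 11\right) 65 = \left(\frac{-9 + 6}{6} + 11\right) 65 = \left(\frac{1}{6} \left(-3\right) + 11\right) 65 = \left(- \frac{1}{2} + 11\right) 65 = \frac{21}{2} \cdot 65 = \frac{1365}{2}$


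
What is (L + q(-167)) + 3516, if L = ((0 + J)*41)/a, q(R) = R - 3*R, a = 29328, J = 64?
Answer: 7057214/1833 ≈ 3850.1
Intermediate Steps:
q(R) = -2*R
L = 164/1833 (L = ((0 + 64)*41)/29328 = (64*41)*(1/29328) = 2624*(1/29328) = 164/1833 ≈ 0.089471)
(L + q(-167)) + 3516 = (164/1833 - 2*(-167)) + 3516 = (164/1833 + 334) + 3516 = 612386/1833 + 3516 = 7057214/1833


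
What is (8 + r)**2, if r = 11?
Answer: 361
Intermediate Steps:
(8 + r)**2 = (8 + 11)**2 = 19**2 = 361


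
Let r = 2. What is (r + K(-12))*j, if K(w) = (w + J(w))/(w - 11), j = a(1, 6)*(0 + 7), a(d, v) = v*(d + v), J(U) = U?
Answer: 20580/23 ≈ 894.78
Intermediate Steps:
j = 294 (j = (6*(1 + 6))*(0 + 7) = (6*7)*7 = 42*7 = 294)
K(w) = 2*w/(-11 + w) (K(w) = (w + w)/(w - 11) = (2*w)/(-11 + w) = 2*w/(-11 + w))
(r + K(-12))*j = (2 + 2*(-12)/(-11 - 12))*294 = (2 + 2*(-12)/(-23))*294 = (2 + 2*(-12)*(-1/23))*294 = (2 + 24/23)*294 = (70/23)*294 = 20580/23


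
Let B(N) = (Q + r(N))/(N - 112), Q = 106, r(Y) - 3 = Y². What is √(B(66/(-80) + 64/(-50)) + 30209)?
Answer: √6292908119473878/456420 ≈ 173.80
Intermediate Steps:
r(Y) = 3 + Y²
B(N) = (109 + N²)/(-112 + N) (B(N) = (106 + (3 + N²))/(N - 112) = (109 + N²)/(-112 + N))
√(B(66/(-80) + 64/(-50)) + 30209) = √((109 + (66/(-80) + 64/(-50))²)/(-112 + (66/(-80) + 64/(-50))) + 30209) = √((109 + (66*(-1/80) + 64*(-1/50))²)/(-112 + (66*(-1/80) + 64*(-1/50))) + 30209) = √((109 + (-33/40 - 32/25)²)/(-112 + (-33/40 - 32/25)) + 30209) = √((109 + (-421/200)²)/(-112 - 421/200) + 30209) = √((109 + 177241/40000)/(-22821/200) + 30209) = √(-200/22821*4537241/40000 + 30209) = √(-4537241/4564200 + 30209) = √(137875380559/4564200) = √6292908119473878/456420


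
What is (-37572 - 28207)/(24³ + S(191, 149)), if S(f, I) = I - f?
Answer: -65779/13782 ≈ -4.7728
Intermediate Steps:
(-37572 - 28207)/(24³ + S(191, 149)) = (-37572 - 28207)/(24³ + (149 - 1*191)) = -65779/(13824 + (149 - 191)) = -65779/(13824 - 42) = -65779/13782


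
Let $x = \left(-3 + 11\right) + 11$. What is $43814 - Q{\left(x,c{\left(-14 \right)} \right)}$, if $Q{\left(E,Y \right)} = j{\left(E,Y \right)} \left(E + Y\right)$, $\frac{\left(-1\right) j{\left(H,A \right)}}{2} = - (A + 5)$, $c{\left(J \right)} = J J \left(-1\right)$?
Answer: $-23800$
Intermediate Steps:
$c{\left(J \right)} = - J^{2}$ ($c{\left(J \right)} = J^{2} \left(-1\right) = - J^{2}$)
$x = 19$ ($x = 8 + 11 = 19$)
$j{\left(H,A \right)} = 10 + 2 A$ ($j{\left(H,A \right)} = - 2 \left(- (A + 5)\right) = - 2 \left(- (5 + A)\right) = - 2 \left(-5 - A\right) = 10 + 2 A$)
$Q{\left(E,Y \right)} = \left(10 + 2 Y\right) \left(E + Y\right)$
$43814 - Q{\left(x,c{\left(-14 \right)} \right)} = 43814 - 2 \left(5 - \left(-14\right)^{2}\right) \left(19 - \left(-14\right)^{2}\right) = 43814 - 2 \left(5 - 196\right) \left(19 - 196\right) = 43814 - 2 \left(-191\right) \left(-177\right) = 43814 - 67614 = -23800$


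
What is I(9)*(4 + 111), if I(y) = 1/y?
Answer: 115/9 ≈ 12.778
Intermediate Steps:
I(y) = 1/y
I(9)*(4 + 111) = (4 + 111)/9 = (⅑)*115 = 115/9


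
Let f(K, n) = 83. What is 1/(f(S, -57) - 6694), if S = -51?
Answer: -1/6611 ≈ -0.00015126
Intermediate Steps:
1/(f(S, -57) - 6694) = 1/(83 - 6694) = 1/(-6611) = -1/6611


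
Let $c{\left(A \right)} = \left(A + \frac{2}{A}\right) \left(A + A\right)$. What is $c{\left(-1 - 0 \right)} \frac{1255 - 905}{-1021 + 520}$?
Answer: $- \frac{700}{167} \approx -4.1916$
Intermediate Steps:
$c{\left(A \right)} = 2 A \left(A + \frac{2}{A}\right)$ ($c{\left(A \right)} = \left(A + \frac{2}{A}\right) 2 A = 2 A \left(A + \frac{2}{A}\right)$)
$c{\left(-1 - 0 \right)} \frac{1255 - 905}{-1021 + 520} = \left(4 + 2 \left(-1 - 0\right)^{2}\right) \frac{1255 - 905}{-1021 + 520} = \left(4 + 2 \left(-1 + 0\right)^{2}\right) \frac{350}{-501} = \left(4 + 2 \left(-1\right)^{2}\right) 350 \left(- \frac{1}{501}\right) = \left(4 + 2 \cdot 1\right) \left(- \frac{350}{501}\right) = \left(4 + 2\right) \left(- \frac{350}{501}\right) = 6 \left(- \frac{350}{501}\right) = - \frac{700}{167}$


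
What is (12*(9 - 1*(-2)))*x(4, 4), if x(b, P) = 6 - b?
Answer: 264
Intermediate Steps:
(12*(9 - 1*(-2)))*x(4, 4) = (12*(9 - 1*(-2)))*(6 - 1*4) = (12*(9 + 2))*(6 - 4) = (12*11)*2 = 132*2 = 264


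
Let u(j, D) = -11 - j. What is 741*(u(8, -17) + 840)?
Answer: 608361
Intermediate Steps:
741*(u(8, -17) + 840) = 741*((-11 - 1*8) + 840) = 741*((-11 - 8) + 840) = 741*(-19 + 840) = 741*821 = 608361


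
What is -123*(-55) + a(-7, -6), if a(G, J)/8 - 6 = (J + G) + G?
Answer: 6653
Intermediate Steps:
a(G, J) = 48 + 8*J + 16*G (a(G, J) = 48 + 8*((J + G) + G) = 48 + 8*((G + J) + G) = 48 + 8*(J + 2*G) = 48 + (8*J + 16*G) = 48 + 8*J + 16*G)
-123*(-55) + a(-7, -6) = -123*(-55) + (48 + 8*(-6) + 16*(-7)) = 6765 + (48 - 48 - 112) = 6765 - 112 = 6653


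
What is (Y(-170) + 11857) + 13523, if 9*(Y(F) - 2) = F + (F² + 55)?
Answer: 85741/3 ≈ 28580.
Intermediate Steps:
Y(F) = 73/9 + F/9 + F²/9 (Y(F) = 2 + (F + (F² + 55))/9 = 2 + (F + (55 + F²))/9 = 2 + (55 + F + F²)/9 = 2 + (55/9 + F/9 + F²/9) = 73/9 + F/9 + F²/9)
(Y(-170) + 11857) + 13523 = ((73/9 + (⅑)*(-170) + (⅑)*(-170)²) + 11857) + 13523 = ((73/9 - 170/9 + (⅑)*28900) + 11857) + 13523 = ((73/9 - 170/9 + 28900/9) + 11857) + 13523 = (9601/3 + 11857) + 13523 = 45172/3 + 13523 = 85741/3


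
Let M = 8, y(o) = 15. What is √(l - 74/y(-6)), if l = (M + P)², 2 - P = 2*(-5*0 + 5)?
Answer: I*√1110/15 ≈ 2.2211*I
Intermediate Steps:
P = -8 (P = 2 - 2*(-5*0 + 5) = 2 - 2*(0 + 5) = 2 - 2*5 = 2 - 1*10 = 2 - 10 = -8)
l = 0 (l = (8 - 8)² = 0² = 0)
√(l - 74/y(-6)) = √(0 - 74/15) = √(-74/15) = I*√1110/15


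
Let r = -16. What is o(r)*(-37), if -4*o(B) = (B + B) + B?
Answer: -444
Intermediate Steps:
o(B) = -3*B/4 (o(B) = -((B + B) + B)/4 = -(2*B + B)/4 = -3*B/4)
o(r)*(-37) = -¾*(-16)*(-37) = 12*(-37) = -444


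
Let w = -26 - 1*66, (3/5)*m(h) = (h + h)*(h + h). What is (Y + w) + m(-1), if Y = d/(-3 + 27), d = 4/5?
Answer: -853/10 ≈ -85.300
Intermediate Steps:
d = ⅘ (d = 4*(⅕) = ⅘ ≈ 0.80000)
m(h) = 20*h²/3 (m(h) = 5*((h + h)*(h + h))/3 = 5*((2*h)*(2*h))/3 = 5*(4*h²)/3 = 20*h²/3)
w = -92 (w = -26 - 66 = -92)
Y = 1/30 (Y = 4/(5*(-3 + 27)) = (⅘)/24 = (⅘)*(1/24) = 1/30 ≈ 0.033333)
(Y + w) + m(-1) = (1/30 - 92) + (20/3)*(-1)² = -2759/30 + (20/3)*1 = -2759/30 + 20/3 = -853/10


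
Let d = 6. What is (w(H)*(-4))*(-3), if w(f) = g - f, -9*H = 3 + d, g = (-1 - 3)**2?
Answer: 204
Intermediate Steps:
g = 16 (g = (-4)**2 = 16)
H = -1 (H = -(3 + 6)/9 = -1/9*9 = -1)
w(f) = 16 - f
(w(H)*(-4))*(-3) = ((16 - 1*(-1))*(-4))*(-3) = ((16 + 1)*(-4))*(-3) = (17*(-4))*(-3) = -68*(-3) = 204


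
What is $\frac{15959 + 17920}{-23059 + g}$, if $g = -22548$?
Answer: $- \frac{33879}{45607} \approx -0.74285$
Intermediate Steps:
$\frac{15959 + 17920}{-23059 + g} = \frac{15959 + 17920}{-23059 - 22548} = \frac{33879}{-45607} = 33879 \left(- \frac{1}{45607}\right) = - \frac{33879}{45607}$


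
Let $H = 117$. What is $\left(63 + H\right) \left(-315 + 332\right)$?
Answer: $3060$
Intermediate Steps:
$\left(63 + H\right) \left(-315 + 332\right) = \left(63 + 117\right) \left(-315 + 332\right) = 180 \cdot 17 = 3060$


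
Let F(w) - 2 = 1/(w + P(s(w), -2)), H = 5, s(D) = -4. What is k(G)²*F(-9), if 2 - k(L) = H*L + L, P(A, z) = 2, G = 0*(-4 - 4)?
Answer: 52/7 ≈ 7.4286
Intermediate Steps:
G = 0 (G = 0*(-8) = 0)
F(w) = 2 + 1/(2 + w) (F(w) = 2 + 1/(w + 2) = 2 + 1/(2 + w))
k(L) = 2 - 6*L (k(L) = 2 - (5*L + L) = 2 - 6*L)
k(G)²*F(-9) = (2 - 6*0)²*((5 + 2*(-9))/(2 - 9)) = (2 + 0)²*((5 - 18)/(-7)) = 2²*(-⅐*(-13)) = 4*(13/7) = 52/7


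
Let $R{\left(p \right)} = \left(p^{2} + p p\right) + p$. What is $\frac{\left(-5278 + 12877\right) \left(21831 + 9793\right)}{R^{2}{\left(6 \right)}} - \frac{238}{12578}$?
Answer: $\frac{125942812189}{3188523} \approx 39499.0$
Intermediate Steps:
$R{\left(p \right)} = p + 2 p^{2}$ ($R{\left(p \right)} = \left(p^{2} + p^{2}\right) + p = 2 p^{2} + p = p + 2 p^{2}$)
$\frac{\left(-5278 + 12877\right) \left(21831 + 9793\right)}{R^{2}{\left(6 \right)}} - \frac{238}{12578} = \frac{\left(-5278 + 12877\right) \left(21831 + 9793\right)}{\left(6 \left(1 + 2 \cdot 6\right)\right)^{2}} - \frac{238}{12578} = \frac{7599 \cdot 31624}{\left(6 \left(1 + 12\right)\right)^{2}} - \frac{119}{6289} = \frac{240310776}{\left(6 \cdot 13\right)^{2}} - \frac{119}{6289} = \frac{240310776}{78^{2}} - \frac{119}{6289} = \frac{240310776}{6084} - \frac{119}{6289} = 240310776 \cdot \frac{1}{6084} - \frac{119}{6289} = \frac{20025898}{507} - \frac{119}{6289} = \frac{125942812189}{3188523}$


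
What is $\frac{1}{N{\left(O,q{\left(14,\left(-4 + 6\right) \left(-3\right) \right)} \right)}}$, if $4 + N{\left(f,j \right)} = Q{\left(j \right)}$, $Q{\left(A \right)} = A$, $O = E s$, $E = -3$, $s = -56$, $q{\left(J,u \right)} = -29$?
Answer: $- \frac{1}{33} \approx -0.030303$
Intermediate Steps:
$O = 168$ ($O = \left(-3\right) \left(-56\right) = 168$)
$N{\left(f,j \right)} = -4 + j$
$\frac{1}{N{\left(O,q{\left(14,\left(-4 + 6\right) \left(-3\right) \right)} \right)}} = \frac{1}{-4 - 29} = \frac{1}{-33} = - \frac{1}{33}$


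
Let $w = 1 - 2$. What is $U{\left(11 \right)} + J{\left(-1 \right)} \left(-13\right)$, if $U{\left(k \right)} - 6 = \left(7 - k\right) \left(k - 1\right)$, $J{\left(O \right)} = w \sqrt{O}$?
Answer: $-34 + 13 i \approx -34.0 + 13.0 i$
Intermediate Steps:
$w = -1$
$J{\left(O \right)} = - \sqrt{O}$
$U{\left(k \right)} = 6 + \left(-1 + k\right) \left(7 - k\right)$ ($U{\left(k \right)} = 6 + \left(7 - k\right) \left(k - 1\right) = 6 + \left(7 - k\right) \left(-1 + k\right) = 6 + \left(-1 + k\right) \left(7 - k\right)$)
$U{\left(11 \right)} + J{\left(-1 \right)} \left(-13\right) = \left(-1 - 11^{2} + 8 \cdot 11\right) + - \sqrt{-1} \left(-13\right) = \left(-1 - 121 + 88\right) + - i \left(-13\right) = \left(-1 - 121 + 88\right) + 13 i = -34 + 13 i$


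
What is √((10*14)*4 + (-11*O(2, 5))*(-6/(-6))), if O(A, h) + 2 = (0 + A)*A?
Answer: √538 ≈ 23.195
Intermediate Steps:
O(A, h) = -2 + A² (O(A, h) = -2 + (0 + A)*A = -2 + A*A = -2 + A²)
√((10*14)*4 + (-11*O(2, 5))*(-6/(-6))) = √((10*14)*4 + (-11*(-2 + 2²))*(-6/(-6))) = √(140*4 + (-11*(-2 + 4))*(-6*(-⅙))) = √(560 - 11*2*1) = √(560 - 22*1) = √(560 - 22) = √538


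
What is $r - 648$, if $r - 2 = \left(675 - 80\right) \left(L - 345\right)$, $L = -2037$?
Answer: $-1417936$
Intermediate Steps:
$r = -1417288$ ($r = 2 + \left(675 - 80\right) \left(-2037 - 345\right) = 2 + 595 \left(-2382\right) = 2 - 1417290 = -1417288$)
$r - 648 = -1417288 - 648 = -1417936$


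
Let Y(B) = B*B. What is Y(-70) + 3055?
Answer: 7955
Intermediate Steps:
Y(B) = B²
Y(-70) + 3055 = (-70)² + 3055 = 4900 + 3055 = 7955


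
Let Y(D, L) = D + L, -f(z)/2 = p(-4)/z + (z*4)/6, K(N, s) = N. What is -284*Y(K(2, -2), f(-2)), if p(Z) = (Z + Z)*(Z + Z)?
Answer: -58504/3 ≈ -19501.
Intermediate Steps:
p(Z) = 4*Z**2 (p(Z) = (2*Z)*(2*Z) = 4*Z**2)
f(z) = -128/z - 4*z/3 (f(z) = -2*((4*(-4)**2)/z + (z*4)/6) = -2*((4*16)/z + (4*z)*(1/6)) = -2*(64/z + 2*z/3) = -128/z - 4*z/3)
-284*Y(K(2, -2), f(-2)) = -284*(2 + (-128/(-2) - 4/3*(-2))) = -284*(2 + (-128*(-1/2) + 8/3)) = -284*(2 + (64 + 8/3)) = -284*(2 + 200/3) = -284*206/3 = -58504/3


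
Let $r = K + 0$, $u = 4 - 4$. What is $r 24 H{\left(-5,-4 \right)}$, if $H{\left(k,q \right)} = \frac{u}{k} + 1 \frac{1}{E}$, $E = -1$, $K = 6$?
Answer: $-144$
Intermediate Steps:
$u = 0$ ($u = 4 - 4 = 0$)
$H{\left(k,q \right)} = -1$ ($H{\left(k,q \right)} = \frac{0}{k} + 1 \frac{1}{-1} = 0 + 1 \left(-1\right) = 0 - 1 = -1$)
$r = 6$ ($r = 6 + 0 = 6$)
$r 24 H{\left(-5,-4 \right)} = 6 \cdot 24 \left(-1\right) = 144 \left(-1\right) = -144$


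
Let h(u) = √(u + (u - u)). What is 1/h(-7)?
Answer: -I*√7/7 ≈ -0.37796*I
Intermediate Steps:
h(u) = √u (h(u) = √(u + 0) = √u)
1/h(-7) = 1/(√(-7)) = 1/(I*√7) = -I*√7/7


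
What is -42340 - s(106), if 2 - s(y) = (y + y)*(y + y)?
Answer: 2602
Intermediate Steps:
s(y) = 2 - 4*y**2 (s(y) = 2 - (y + y)*(y + y) = 2 - 2*y*2*y = 2 - 4*y**2)
-42340 - s(106) = -42340 - (2 - 4*106**2) = -42340 - (2 - 4*11236) = -42340 - (2 - 44944) = -42340 - 1*(-44942) = -42340 + 44942 = 2602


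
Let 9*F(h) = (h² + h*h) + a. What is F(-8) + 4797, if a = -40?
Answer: 43261/9 ≈ 4806.8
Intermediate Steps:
F(h) = -40/9 + 2*h²/9 (F(h) = ((h² + h*h) - 40)/9 = ((h² + h²) - 40)/9 = (2*h² - 40)/9 = (-40 + 2*h²)/9 = -40/9 + 2*h²/9)
F(-8) + 4797 = (-40/9 + (2/9)*(-8)²) + 4797 = (-40/9 + (2/9)*64) + 4797 = (-40/9 + 128/9) + 4797 = 88/9 + 4797 = 43261/9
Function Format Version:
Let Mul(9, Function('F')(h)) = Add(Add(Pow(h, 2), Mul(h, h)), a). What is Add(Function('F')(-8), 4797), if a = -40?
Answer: Rational(43261, 9) ≈ 4806.8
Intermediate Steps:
Function('F')(h) = Add(Rational(-40, 9), Mul(Rational(2, 9), Pow(h, 2))) (Function('F')(h) = Mul(Rational(1, 9), Add(Add(Pow(h, 2), Mul(h, h)), -40)) = Mul(Rational(1, 9), Add(Add(Pow(h, 2), Pow(h, 2)), -40)) = Mul(Rational(1, 9), Add(Mul(2, Pow(h, 2)), -40)) = Mul(Rational(1, 9), Add(-40, Mul(2, Pow(h, 2)))) = Add(Rational(-40, 9), Mul(Rational(2, 9), Pow(h, 2))))
Add(Function('F')(-8), 4797) = Add(Add(Rational(-40, 9), Mul(Rational(2, 9), Pow(-8, 2))), 4797) = Add(Add(Rational(-40, 9), Mul(Rational(2, 9), 64)), 4797) = Add(Add(Rational(-40, 9), Rational(128, 9)), 4797) = Add(Rational(88, 9), 4797) = Rational(43261, 9)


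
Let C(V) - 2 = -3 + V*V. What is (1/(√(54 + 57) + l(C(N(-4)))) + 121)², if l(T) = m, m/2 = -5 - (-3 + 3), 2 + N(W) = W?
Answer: 1798392/121 + 2682*√111/121 ≈ 15096.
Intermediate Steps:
N(W) = -2 + W
C(V) = -1 + V² (C(V) = 2 + (-3 + V*V) = 2 + (-3 + V²) = -1 + V²)
m = -10 (m = 2*(-5 - (-3 + 3)) = 2*(-5 - 1*0) = 2*(-5 + 0) = 2*(-5) = -10)
l(T) = -10
(1/(√(54 + 57) + l(C(N(-4)))) + 121)² = (1/(√(54 + 57) - 10) + 121)² = (1/(√111 - 10) + 121)² = (1/(-10 + √111) + 121)² = (121 + 1/(-10 + √111))²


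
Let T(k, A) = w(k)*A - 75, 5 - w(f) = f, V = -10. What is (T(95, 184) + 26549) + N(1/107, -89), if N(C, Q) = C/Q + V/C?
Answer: 84221411/9523 ≈ 8844.0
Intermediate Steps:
w(f) = 5 - f
N(C, Q) = -10/C + C/Q (N(C, Q) = C/Q - 10/C = -10/C + C/Q)
T(k, A) = -75 + A*(5 - k) (T(k, A) = (5 - k)*A - 75 = A*(5 - k) - 75 = -75 + A*(5 - k))
(T(95, 184) + 26549) + N(1/107, -89) = ((-75 - 1*184*(-5 + 95)) + 26549) + (-10/(1/107) + 1/(107*(-89))) = ((-75 - 1*184*90) + 26549) + (-10/1/107 + (1/107)*(-1/89)) = ((-75 - 16560) + 26549) + (-10*107 - 1/9523) = (-16635 + 26549) + (-1070 - 1/9523) = 9914 - 10189611/9523 = 84221411/9523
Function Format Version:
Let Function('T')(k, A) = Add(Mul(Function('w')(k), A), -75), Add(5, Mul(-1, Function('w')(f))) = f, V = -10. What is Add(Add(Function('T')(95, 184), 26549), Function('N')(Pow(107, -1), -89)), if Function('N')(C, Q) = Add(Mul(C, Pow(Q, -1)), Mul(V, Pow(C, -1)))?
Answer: Rational(84221411, 9523) ≈ 8844.0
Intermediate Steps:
Function('w')(f) = Add(5, Mul(-1, f))
Function('N')(C, Q) = Add(Mul(-10, Pow(C, -1)), Mul(C, Pow(Q, -1))) (Function('N')(C, Q) = Add(Mul(C, Pow(Q, -1)), Mul(-10, Pow(C, -1))) = Add(Mul(-10, Pow(C, -1)), Mul(C, Pow(Q, -1))))
Function('T')(k, A) = Add(-75, Mul(A, Add(5, Mul(-1, k)))) (Function('T')(k, A) = Add(Mul(Add(5, Mul(-1, k)), A), -75) = Add(Mul(A, Add(5, Mul(-1, k))), -75) = Add(-75, Mul(A, Add(5, Mul(-1, k)))))
Add(Add(Function('T')(95, 184), 26549), Function('N')(Pow(107, -1), -89)) = Add(Add(Add(-75, Mul(-1, 184, Add(-5, 95))), 26549), Add(Mul(-10, Pow(Pow(107, -1), -1)), Mul(Pow(107, -1), Pow(-89, -1)))) = Add(Add(Add(-75, Mul(-1, 184, 90)), 26549), Add(Mul(-10, Pow(Rational(1, 107), -1)), Mul(Rational(1, 107), Rational(-1, 89)))) = Add(Add(Add(-75, -16560), 26549), Add(Mul(-10, 107), Rational(-1, 9523))) = Add(Add(-16635, 26549), Add(-1070, Rational(-1, 9523))) = Add(9914, Rational(-10189611, 9523)) = Rational(84221411, 9523)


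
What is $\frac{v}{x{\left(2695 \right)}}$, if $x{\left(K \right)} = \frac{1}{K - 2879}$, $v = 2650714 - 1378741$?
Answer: $-234043032$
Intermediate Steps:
$v = 1271973$ ($v = 2650714 - 1378741 = 1271973$)
$x{\left(K \right)} = \frac{1}{-2879 + K}$
$\frac{v}{x{\left(2695 \right)}} = \frac{1271973}{\frac{1}{-2879 + 2695}} = \frac{1271973}{\frac{1}{-184}} = \frac{1271973}{- \frac{1}{184}} = 1271973 \left(-184\right) = -234043032$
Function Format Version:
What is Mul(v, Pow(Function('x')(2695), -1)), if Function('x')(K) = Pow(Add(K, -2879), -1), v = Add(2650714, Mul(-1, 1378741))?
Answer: -234043032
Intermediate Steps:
v = 1271973 (v = Add(2650714, -1378741) = 1271973)
Function('x')(K) = Pow(Add(-2879, K), -1)
Mul(v, Pow(Function('x')(2695), -1)) = Mul(1271973, Pow(Pow(Add(-2879, 2695), -1), -1)) = Mul(1271973, Pow(Pow(-184, -1), -1)) = Mul(1271973, Pow(Rational(-1, 184), -1)) = Mul(1271973, -184) = -234043032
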